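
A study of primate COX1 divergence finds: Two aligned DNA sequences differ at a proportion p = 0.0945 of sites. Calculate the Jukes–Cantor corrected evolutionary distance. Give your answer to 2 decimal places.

d = −(3/4) ln(1 − 4p/3) = −0.75 ln(1 − 0.126) = −0.75 ln(0.874)
  = −0.75 × (-0.134675) = 0.101006 substitutions/site.

0.10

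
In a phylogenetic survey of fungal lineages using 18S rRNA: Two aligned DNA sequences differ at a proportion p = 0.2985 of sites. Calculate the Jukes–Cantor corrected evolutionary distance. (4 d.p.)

0.3806

d = −(3/4) ln(1 − 4p/3) = −0.75 ln(1 − 0.398) = −0.75 ln(0.602)
  = −0.75 × (-0.507498) = 0.380624 substitutions/site.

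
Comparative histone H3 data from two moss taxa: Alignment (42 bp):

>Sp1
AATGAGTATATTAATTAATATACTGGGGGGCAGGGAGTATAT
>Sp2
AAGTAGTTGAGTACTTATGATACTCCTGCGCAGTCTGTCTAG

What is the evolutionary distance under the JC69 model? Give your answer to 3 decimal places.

0.582

The sequences differ at 17 of 42 sites, so p = 17/42 ≈ 0.404762.
d = −(3/4) ln(1 − 4p/3) = −0.75 ln(1 − 0.539683) = −0.75 ln(0.460317)
  = −0.75 × (-0.775840) = 0.581880 substitutions/site.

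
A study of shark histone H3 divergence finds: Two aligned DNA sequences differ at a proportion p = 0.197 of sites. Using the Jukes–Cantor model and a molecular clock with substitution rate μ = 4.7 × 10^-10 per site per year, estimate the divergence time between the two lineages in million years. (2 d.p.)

d = −(3/4) ln(1 − 4p/3) = −0.75 ln(1 − 0.262667) = −0.75 ln(0.737333)
  = −0.75 × (-0.304716) = 0.228537 substitutions/site.
Under a molecular clock d = 2μt, so t = d/(2μ) = 0.228537 / (2 × 4.7 × 10^-10) = 243.12 million years.

243.12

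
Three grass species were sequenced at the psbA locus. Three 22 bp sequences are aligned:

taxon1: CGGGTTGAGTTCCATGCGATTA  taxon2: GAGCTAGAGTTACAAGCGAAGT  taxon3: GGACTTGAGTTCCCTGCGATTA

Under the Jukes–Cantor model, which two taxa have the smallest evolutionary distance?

taxon1–taxon2: 9/22 differ, p = 0.409, d = 0.591.
taxon1–taxon3: 4/22 differ, p = 0.182, d = 0.208.
taxon2–taxon3: 9/22 differ, p = 0.409, d = 0.591.
The smallest distance is between taxon1 and taxon3.

taxon1 and taxon3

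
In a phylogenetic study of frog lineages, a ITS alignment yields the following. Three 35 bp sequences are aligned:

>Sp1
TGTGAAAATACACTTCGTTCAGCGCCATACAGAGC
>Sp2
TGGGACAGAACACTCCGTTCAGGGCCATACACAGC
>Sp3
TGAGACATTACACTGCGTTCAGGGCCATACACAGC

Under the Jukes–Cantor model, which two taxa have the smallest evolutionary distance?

Sp1–Sp2: 7/35 differ, p = 0.200, d = 0.233.
Sp1–Sp3: 6/35 differ, p = 0.171, d = 0.195.
Sp2–Sp3: 4/35 differ, p = 0.114, d = 0.124.
The smallest distance is between Sp2 and Sp3.

Sp2 and Sp3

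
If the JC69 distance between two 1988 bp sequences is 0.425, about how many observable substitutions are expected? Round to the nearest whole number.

645

Invert JC69: p = (3/4)(1 − e^(−4d/3)) = 0.75 × (1 − e^(-0.566667)) = 0.75 × (1 − 0.567413) = 0.324440.
Expected differing sites = pL ≈ 0.324440 × 1988 = 644.98672 ≈ 645.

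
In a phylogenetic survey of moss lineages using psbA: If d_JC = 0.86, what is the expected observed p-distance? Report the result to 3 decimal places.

p = (3/4)(1 − e^(−4d/3)) = 0.75 × (1 − e^(-1.146667)) = 0.75 × (1 − 0.317694) = 0.511730.

0.512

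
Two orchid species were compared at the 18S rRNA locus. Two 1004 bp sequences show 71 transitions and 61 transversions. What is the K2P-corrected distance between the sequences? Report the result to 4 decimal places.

P = 71/1004 ≈ 0.070717 and Q = 61/1004 ≈ 0.060757.
Under the Kimura two-parameter model, d = −½ ln(1 − 2P − Q) − ¼ ln(1 − 2Q).
1 − 2P − Q = 0.797809, giving −½ ln(0.797809) = 0.112943.
1 − 2Q = 0.878486, giving −¼ ln(0.878486) = 0.032389.
d = 0.112943 + 0.032389 = 0.145332.

0.1453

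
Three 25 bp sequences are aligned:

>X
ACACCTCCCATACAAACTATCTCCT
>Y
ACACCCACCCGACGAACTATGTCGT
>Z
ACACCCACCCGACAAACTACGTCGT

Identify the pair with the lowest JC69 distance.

X–Y: 7/25 differ, p = 0.280, d = 0.351.
X–Z: 7/25 differ, p = 0.280, d = 0.351.
Y–Z: 2/25 differ, p = 0.080, d = 0.085.
The smallest distance is between Y and Z.

Y and Z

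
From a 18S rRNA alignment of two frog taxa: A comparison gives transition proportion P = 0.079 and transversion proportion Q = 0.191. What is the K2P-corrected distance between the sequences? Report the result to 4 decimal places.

Under the Kimura two-parameter model, d = −½ ln(1 − 2P − Q) − ¼ ln(1 − 2Q).
1 − 2P − Q = 0.651, giving −½ ln(0.651) = 0.214623.
1 − 2Q = 0.618, giving −¼ ln(0.618) = 0.120317.
d = 0.214623 + 0.120317 = 0.334940.

0.3349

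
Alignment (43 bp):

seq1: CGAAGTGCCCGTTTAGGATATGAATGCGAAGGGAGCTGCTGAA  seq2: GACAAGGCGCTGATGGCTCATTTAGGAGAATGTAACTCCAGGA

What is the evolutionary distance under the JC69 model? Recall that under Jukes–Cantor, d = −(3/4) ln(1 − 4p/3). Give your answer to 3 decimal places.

0.937

The sequences differ at 23 of 43 sites, so p = 23/43 ≈ 0.534884.
d = −(3/4) ln(1 − 4p/3) = −0.75 ln(1 − 0.713179) = −0.75 ln(0.286821)
  = −0.75 × (-1.248897) = 0.936673 substitutions/site.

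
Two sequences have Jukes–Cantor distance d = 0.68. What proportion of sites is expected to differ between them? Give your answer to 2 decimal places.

0.45

p = (3/4)(1 − e^(−4d/3)) = 0.75 × (1 − e^(-0.906667)) = 0.75 × (1 − 0.403868) = 0.447099.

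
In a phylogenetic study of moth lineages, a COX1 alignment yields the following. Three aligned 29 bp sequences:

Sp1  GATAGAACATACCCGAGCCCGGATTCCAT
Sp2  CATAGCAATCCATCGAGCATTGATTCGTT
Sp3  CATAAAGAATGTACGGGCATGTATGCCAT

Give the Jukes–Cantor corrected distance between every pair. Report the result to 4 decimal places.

d(Sp1,Sp2) = 0.6829, d(Sp1,Sp3) = 0.6018, d(Sp2,Sp3) = 0.7739

Sp1–Sp2: 13/29 sites differ → p ≈ 0.448276, d = −0.75 ln(1 − 0.597701) = 0.682920 ≈ 0.6829.
Sp1–Sp3: 12/29 sites differ → p ≈ 0.413793, d = −0.75 ln(1 − 0.551724) = 0.601760 ≈ 0.6018.
Sp2–Sp3: 14/29 sites differ → p ≈ 0.482759, d = −0.75 ln(1 − 0.643679) = 0.773942 ≈ 0.7739.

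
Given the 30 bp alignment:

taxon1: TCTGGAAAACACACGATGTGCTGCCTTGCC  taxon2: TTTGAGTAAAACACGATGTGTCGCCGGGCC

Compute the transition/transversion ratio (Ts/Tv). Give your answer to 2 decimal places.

Transitions are A↔G and C↔T; transversions are all other mismatches.
Transitions: 5. Transversions: 4.
R = 5/4 = 1.25.

1.25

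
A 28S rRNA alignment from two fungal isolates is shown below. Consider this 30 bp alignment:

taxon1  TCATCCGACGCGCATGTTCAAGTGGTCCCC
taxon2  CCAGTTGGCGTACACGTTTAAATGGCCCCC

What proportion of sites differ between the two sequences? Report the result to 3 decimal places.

The sequences differ at 11 of 30 positions.
p = 11/30 = 0.366666… ≈ 0.367 (to 3 d.p.).

0.367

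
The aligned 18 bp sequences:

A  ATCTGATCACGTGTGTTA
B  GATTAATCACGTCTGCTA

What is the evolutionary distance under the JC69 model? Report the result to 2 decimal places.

The sequences differ at 6 of 18 sites (1, 2, 3, 5, 13, 16), so p = 6/18 ≈ 0.333333.
d = −(3/4) ln(1 − 4p/3) = −0.75 ln(1 − 0.444444) = −0.75 ln(0.555556)
  = −0.75 × (-0.587786) = 0.440840 substitutions/site.

0.44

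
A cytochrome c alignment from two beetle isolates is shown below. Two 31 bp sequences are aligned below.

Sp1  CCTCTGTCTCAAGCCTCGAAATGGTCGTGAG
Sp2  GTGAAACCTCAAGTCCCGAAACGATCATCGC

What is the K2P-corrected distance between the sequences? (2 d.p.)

Of 31 sites, 9 differences are transitions and 6 are transversions, so P = 9/31 ≈ 0.290323 and Q = 6/31 ≈ 0.193548.
Under the Kimura two-parameter model, d = −½ ln(1 − 2P − Q) − ¼ ln(1 − 2Q).
1 − 2P − Q = 0.225806, giving −½ ln(0.225806) = 0.744040.
1 − 2Q = 0.612904, giving −¼ ln(0.612904) = 0.122387.
d = 0.744040 + 0.122387 = 0.866427.

0.87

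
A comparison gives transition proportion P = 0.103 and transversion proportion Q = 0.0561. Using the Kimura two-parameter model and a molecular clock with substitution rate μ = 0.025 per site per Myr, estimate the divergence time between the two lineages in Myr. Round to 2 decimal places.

Under the Kimura two-parameter model, d = −½ ln(1 − 2P − Q) − ¼ ln(1 − 2Q).
1 − 2P − Q = 0.7379, giving −½ ln(0.7379) = 0.151973.
1 − 2Q = 0.8878, giving −¼ ln(0.8878) = 0.029752.
d = 0.151973 + 0.029752 = 0.181725.
Under a molecular clock d = 2μt, so t = d/(2μ) = 0.181725 / (2 × 0.025) = 3.63 Myr.

3.63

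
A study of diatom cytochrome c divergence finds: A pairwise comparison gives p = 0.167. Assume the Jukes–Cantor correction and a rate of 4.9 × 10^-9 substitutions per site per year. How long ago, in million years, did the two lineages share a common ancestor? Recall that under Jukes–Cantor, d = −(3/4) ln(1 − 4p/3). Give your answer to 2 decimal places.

19.28

d = −(3/4) ln(1 − 4p/3) = −0.75 ln(1 − 0.222667) = −0.75 ln(0.777333)
  = −0.75 × (-0.251886) = 0.188915 substitutions/site.
Under a molecular clock d = 2μt, so t = d/(2μ) = 0.188915 / (2 × 4.9 × 10^-9) = 19.28 million years.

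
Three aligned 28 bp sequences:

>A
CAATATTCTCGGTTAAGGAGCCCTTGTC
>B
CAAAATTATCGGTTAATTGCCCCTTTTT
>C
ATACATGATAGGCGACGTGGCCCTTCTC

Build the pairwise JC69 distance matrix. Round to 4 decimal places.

A–B: 8/28 sites differ → p ≈ 0.285714, d = −0.75 ln(1 − 0.380952) = 0.359679 ≈ 0.3597.
A–C: 12/28 sites differ → p ≈ 0.428571, d = −0.75 ln(1 − 0.571428) = 0.635472 ≈ 0.6355.
B–C: 12/28 sites differ → p ≈ 0.428571, d = −0.75 ln(1 − 0.571428) = 0.635472 ≈ 0.6355.

d(A,B) = 0.3597, d(A,C) = 0.6355, d(B,C) = 0.6355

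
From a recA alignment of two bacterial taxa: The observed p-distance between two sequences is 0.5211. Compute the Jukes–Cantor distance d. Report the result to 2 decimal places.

d = −(3/4) ln(1 − 4p/3) = −0.75 ln(1 − 0.6948) = −0.75 ln(0.3052)
  = −0.75 × (-1.186788) = 0.890091 substitutions/site.

0.89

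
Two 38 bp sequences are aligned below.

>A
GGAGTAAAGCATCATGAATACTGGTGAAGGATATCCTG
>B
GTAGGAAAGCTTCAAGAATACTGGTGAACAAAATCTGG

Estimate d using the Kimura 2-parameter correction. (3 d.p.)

Of 38 sites, 2 differences are transitions and 7 are transversions, so P = 2/38 ≈ 0.052632 and Q = 7/38 ≈ 0.184211.
Under the Kimura two-parameter model, d = −½ ln(1 − 2P − Q) − ¼ ln(1 − 2Q).
1 − 2P − Q = 0.710525, giving −½ ln(0.710525) = 0.170876.
1 − 2Q = 0.631578, giving −¼ ln(0.631578) = 0.114883.
d = 0.170876 + 0.114883 = 0.285759.

0.286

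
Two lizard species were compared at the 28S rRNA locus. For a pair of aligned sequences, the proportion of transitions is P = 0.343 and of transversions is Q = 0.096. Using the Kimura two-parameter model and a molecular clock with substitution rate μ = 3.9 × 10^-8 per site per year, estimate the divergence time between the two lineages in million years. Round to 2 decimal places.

10.45

Under the Kimura two-parameter model, d = −½ ln(1 − 2P − Q) − ¼ ln(1 − 2Q).
1 − 2P − Q = 0.218, giving −½ ln(0.218) = 0.761630.
1 − 2Q = 0.808, giving −¼ ln(0.808) = 0.053298.
d = 0.761630 + 0.053298 = 0.814928.
Under a molecular clock d = 2μt, so t = d/(2μ) = 0.814928 / (2 × 3.9 × 10^-8) = 10.45 million years.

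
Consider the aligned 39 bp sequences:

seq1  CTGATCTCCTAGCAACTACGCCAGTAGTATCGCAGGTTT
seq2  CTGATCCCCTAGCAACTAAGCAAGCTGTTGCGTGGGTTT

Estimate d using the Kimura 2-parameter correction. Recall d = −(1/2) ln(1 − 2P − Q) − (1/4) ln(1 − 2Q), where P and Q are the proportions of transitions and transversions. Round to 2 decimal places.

Of 39 sites, 4 differences are transitions and 5 are transversions, so P = 4/39 ≈ 0.102564 and Q = 5/39 ≈ 0.128205.
Under the Kimura two-parameter model, d = −½ ln(1 − 2P − Q) − ¼ ln(1 − 2Q).
1 − 2P − Q = 0.666667, giving −½ ln(0.666667) = 0.202732.
1 − 2Q = 0.74359, giving −¼ ln(0.74359) = 0.074066.
d = 0.202732 + 0.074066 = 0.276798.

0.28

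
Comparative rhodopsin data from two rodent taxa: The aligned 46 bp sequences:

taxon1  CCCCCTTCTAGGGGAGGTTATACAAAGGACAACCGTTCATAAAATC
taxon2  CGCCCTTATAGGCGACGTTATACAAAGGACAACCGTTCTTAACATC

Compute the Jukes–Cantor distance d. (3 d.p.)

0.143

The sequences differ at 6 of 46 sites (2, 8, 13, 16, 39, 43), so p = 6/46 ≈ 0.130435.
d = −(3/4) ln(1 − 4p/3) = −0.75 ln(1 − 0.173913) = −0.75 ln(0.826087)
  = −0.75 × (-0.191055) = 0.143291 substitutions/site.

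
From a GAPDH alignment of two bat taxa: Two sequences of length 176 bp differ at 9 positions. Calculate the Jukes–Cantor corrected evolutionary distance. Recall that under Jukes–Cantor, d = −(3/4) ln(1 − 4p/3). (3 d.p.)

0.053

p = 9/176 ≈ 0.051136.
d = −(3/4) ln(1 − 4p/3) = −0.75 ln(1 − 0.068181) = −0.75 ln(0.931819)
  = −0.75 × (-0.070617) = 0.052963 substitutions/site.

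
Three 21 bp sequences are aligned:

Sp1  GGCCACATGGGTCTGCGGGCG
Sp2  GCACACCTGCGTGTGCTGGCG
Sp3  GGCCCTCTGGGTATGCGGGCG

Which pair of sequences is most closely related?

Sp1–Sp2: 6/21 differ, p = 0.286, d = 0.360.
Sp1–Sp3: 4/21 differ, p = 0.190, d = 0.220.
Sp2–Sp3: 7/21 differ, p = 0.333, d = 0.441.
The smallest distance is between Sp1 and Sp3.

Sp1 and Sp3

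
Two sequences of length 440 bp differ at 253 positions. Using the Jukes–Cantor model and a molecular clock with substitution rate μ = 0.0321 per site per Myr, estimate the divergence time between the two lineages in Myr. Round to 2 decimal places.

p = 253/440 = 0.575.
d = −(3/4) ln(1 − 4p/3) = −0.75 ln(1 − 0.766667) = −0.75 ln(0.233333)
  = −0.75 × (-1.455289) = 1.091467 substitutions/site.
Under a molecular clock d = 2μt, so t = d/(2μ) = 1.091467 / (2 × 0.0321) = 17.00 Myr.

17.00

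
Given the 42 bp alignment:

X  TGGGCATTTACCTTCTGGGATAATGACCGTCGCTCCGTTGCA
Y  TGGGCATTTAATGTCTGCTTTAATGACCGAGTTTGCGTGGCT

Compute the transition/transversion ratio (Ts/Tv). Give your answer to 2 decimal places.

Transitions are A↔G and C↔T; transversions are all other mismatches.
Transitions: 2. Transversions: 11.
R = 2/11 = 0.181818… ≈ 0.18 (to 2 d.p.).

0.18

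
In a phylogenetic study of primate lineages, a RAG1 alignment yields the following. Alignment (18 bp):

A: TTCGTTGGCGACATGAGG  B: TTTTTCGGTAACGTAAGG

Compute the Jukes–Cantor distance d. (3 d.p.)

The sequences differ at 7 of 18 sites (3, 4, 6, 9, 10, 13, 15), so p = 7/18 ≈ 0.388889.
d = −(3/4) ln(1 − 4p/3) = −0.75 ln(1 − 0.518519) = −0.75 ln(0.481481)
  = −0.75 × (-0.730889) = 0.548167 substitutions/site.

0.548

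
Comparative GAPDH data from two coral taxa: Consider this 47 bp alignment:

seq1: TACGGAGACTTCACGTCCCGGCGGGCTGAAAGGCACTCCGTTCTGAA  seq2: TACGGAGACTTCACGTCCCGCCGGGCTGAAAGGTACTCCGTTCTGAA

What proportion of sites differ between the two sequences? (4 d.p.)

The sequences differ at 2 of 47 positions (sites 21, 34).
p = 2/47 = 0.042553… ≈ 0.0426 (to 4 d.p.).

0.0426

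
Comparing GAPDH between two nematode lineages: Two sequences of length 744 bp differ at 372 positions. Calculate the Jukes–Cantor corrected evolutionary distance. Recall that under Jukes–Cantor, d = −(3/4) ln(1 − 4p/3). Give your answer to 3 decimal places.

0.824

p = 372/744 = 0.5.
d = −(3/4) ln(1 − 4p/3) = −0.75 ln(1 − 0.666667) = −0.75 ln(0.333333)
  = −0.75 × (-1.098613) = 0.823960 substitutions/site.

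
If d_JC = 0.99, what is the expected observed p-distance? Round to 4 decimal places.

p = (3/4)(1 − e^(−4d/3)) = 0.75 × (1 − e^(-1.32)) = 0.75 × (1 − 0.267135) = 0.549649.

0.5496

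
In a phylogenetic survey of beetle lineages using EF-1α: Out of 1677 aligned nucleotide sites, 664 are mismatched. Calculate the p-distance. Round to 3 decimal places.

p = 664/1677 = 0.395945… ≈ 0.396 (to 3 d.p.).

0.396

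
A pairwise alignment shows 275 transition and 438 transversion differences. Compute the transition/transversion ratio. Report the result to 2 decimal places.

0.63

R = 275/438 = 0.627853… ≈ 0.63 (to 2 d.p.).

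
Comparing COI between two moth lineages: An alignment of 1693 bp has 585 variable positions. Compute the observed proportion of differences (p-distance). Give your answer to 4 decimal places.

p = 585/1693 = 0.345540… ≈ 0.3455 (to 4 d.p.).

0.3455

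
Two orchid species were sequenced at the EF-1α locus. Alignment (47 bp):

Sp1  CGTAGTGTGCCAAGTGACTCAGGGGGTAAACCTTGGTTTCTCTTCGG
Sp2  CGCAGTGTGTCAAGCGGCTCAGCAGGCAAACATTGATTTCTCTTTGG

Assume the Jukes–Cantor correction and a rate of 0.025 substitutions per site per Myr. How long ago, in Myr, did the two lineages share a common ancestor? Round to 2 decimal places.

The sequences differ at 10 of 47 sites (3, 10, 15, 17, 23, 24, 27, 32, 36, 45), so p = 10/47 ≈ 0.212766.
d = −(3/4) ln(1 − 4p/3) = −0.75 ln(1 − 0.283688) = −0.75 ln(0.716312)
  = −0.75 × (-0.333639) = 0.250229 substitutions/site.
Under a molecular clock d = 2μt, so t = d/(2μ) = 0.250229 / (2 × 0.025) = 5.00 Myr.

5.00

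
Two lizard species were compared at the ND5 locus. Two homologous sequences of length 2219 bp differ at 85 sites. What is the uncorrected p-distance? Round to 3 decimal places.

0.038

p = 85/2219 = 0.038305… ≈ 0.038 (to 3 d.p.).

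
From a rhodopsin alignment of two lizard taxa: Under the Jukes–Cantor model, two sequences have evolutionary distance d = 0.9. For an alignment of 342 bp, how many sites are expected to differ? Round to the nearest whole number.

179

Invert JC69: p = (3/4)(1 − e^(−4d/3)) = 0.75 × (1 − e^(-1.2)) = 0.75 × (1 − 0.301194) = 0.524105.
Expected differing sites = pL ≈ 0.524105 × 342 = 179.24391 ≈ 179.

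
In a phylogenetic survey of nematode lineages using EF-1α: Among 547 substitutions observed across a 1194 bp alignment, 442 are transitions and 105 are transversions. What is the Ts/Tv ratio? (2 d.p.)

4.21

R = 442/105 = 4.209523… ≈ 4.21 (to 2 d.p.).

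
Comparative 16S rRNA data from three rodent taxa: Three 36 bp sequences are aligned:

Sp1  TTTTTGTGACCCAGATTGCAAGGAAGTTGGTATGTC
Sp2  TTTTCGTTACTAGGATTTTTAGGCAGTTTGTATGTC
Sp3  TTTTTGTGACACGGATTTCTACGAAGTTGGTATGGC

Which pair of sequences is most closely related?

Sp1 and Sp3

Sp1–Sp2: 10/36 differ, p = 0.278, d = 0.347.
Sp1–Sp3: 6/36 differ, p = 0.167, d = 0.188.
Sp2–Sp3: 9/36 differ, p = 0.250, d = 0.304.
The smallest distance is between Sp1 and Sp3.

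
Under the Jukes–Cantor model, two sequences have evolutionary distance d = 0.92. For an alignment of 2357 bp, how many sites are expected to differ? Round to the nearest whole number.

Invert JC69: p = (3/4)(1 − e^(−4d/3)) = 0.75 × (1 − e^(-1.226667)) = 0.75 × (1 − 0.293268) = 0.530049.
Expected differing sites = pL ≈ 0.530049 × 2357 = 1249.325493 ≈ 1249.

1249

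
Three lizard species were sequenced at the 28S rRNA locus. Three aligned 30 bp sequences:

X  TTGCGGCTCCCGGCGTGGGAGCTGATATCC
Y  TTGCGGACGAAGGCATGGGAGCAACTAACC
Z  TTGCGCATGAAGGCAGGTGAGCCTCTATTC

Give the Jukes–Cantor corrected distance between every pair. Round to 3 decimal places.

X–Y: 10/30 sites differ → p ≈ 0.333333, d = −0.75 ln(1 − 0.444444) = 0.440839 ≈ 0.441.
X–Z: 12/30 sites differ → p = 0.4, d = −0.75 ln(1 − 0.533333) = 0.571605 ≈ 0.572.
Y–Z: 8/30 sites differ → p ≈ 0.266667, d = −0.75 ln(1 − 0.355556) = 0.329526 ≈ 0.330.

d(X,Y) = 0.441, d(X,Z) = 0.572, d(Y,Z) = 0.330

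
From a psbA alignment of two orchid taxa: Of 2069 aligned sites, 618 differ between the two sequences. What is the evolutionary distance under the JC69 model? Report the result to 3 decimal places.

0.381

p = 618/2069 ≈ 0.298695.
d = −(3/4) ln(1 − 4p/3) = −0.75 ln(1 − 0.39826) = −0.75 ln(0.60174)
  = −0.75 × (-0.507930) = 0.380948 substitutions/site.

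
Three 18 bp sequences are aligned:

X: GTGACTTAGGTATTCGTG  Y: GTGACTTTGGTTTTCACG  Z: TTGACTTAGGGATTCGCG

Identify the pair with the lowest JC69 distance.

X–Y: 4/18 differ, p = 0.222, d = 0.264.
X–Z: 3/18 differ, p = 0.167, d = 0.188.
Y–Z: 5/18 differ, p = 0.278, d = 0.347.
The smallest distance is between X and Z.

X and Z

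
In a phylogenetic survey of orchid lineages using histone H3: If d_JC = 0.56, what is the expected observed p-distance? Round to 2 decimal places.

p = (3/4)(1 − e^(−4d/3)) = 0.75 × (1 − e^(-0.746667)) = 0.75 × (1 − 0.473944) = 0.394542.

0.39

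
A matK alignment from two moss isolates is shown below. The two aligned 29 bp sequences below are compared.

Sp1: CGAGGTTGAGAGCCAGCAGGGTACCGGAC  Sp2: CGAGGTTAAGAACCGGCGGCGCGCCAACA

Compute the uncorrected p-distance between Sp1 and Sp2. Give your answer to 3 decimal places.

0.379

The sequences differ at 11 of 29 positions.
p = 11/29 = 0.379310… ≈ 0.379 (to 3 d.p.).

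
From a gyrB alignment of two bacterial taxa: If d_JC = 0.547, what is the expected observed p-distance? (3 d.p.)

p = (3/4)(1 − e^(−4d/3)) = 0.75 × (1 − e^(-0.729333)) = 0.75 × (1 − 0.482231) = 0.388327.

0.388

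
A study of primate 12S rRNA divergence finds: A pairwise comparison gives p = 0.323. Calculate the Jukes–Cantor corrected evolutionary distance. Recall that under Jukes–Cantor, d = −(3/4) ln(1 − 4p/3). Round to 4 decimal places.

d = −(3/4) ln(1 − 4p/3) = −0.75 ln(1 − 0.430667) = −0.75 ln(0.569333)
  = −0.75 × (-0.563290) = 0.422468 substitutions/site.

0.4225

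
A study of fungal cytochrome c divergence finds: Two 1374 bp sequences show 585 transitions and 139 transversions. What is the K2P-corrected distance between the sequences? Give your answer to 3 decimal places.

P = 585/1374 ≈ 0.425764 and Q = 139/1374 ≈ 0.101164.
Under the Kimura two-parameter model, d = −½ ln(1 − 2P − Q) − ¼ ln(1 − 2Q).
1 − 2P − Q = 0.047308, giving −½ ln(0.047308) = 1.525538.
1 − 2Q = 0.797672, giving −¼ ln(0.797672) = 0.056514.
d = 1.525538 + 0.056514 = 1.582052.

1.582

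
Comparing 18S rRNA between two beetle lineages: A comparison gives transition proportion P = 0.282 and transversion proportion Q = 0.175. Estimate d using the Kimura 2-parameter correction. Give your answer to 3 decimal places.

Under the Kimura two-parameter model, d = −½ ln(1 − 2P − Q) − ¼ ln(1 − 2Q).
1 − 2P − Q = 0.261, giving −½ ln(0.261) = 0.671617.
1 − 2Q = 0.65, giving −¼ ln(0.65) = 0.107696.
d = 0.671617 + 0.107696 = 0.779313.

0.779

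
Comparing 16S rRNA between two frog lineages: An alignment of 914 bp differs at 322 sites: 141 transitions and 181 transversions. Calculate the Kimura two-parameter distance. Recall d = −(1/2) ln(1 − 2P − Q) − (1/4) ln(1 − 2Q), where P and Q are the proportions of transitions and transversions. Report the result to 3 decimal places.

P = 141/914 ≈ 0.154267 and Q = 181/914 ≈ 0.198031.
Under the Kimura two-parameter model, d = −½ ln(1 − 2P − Q) − ¼ ln(1 − 2Q).
1 − 2P − Q = 0.493435, giving −½ ln(0.493435) = 0.353182.
1 − 2Q = 0.603938, giving −¼ ln(0.603938) = 0.126071.
d = 0.353182 + 0.126071 = 0.479253.

0.479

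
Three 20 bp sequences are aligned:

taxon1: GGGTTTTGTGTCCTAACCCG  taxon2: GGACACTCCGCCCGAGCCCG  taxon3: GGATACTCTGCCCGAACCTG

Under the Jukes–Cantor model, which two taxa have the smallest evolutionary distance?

taxon2 and taxon3

taxon1–taxon2: 9/20 differ, p = 0.450, d = 0.687.
taxon1–taxon3: 7/20 differ, p = 0.350, d = 0.471.
taxon2–taxon3: 4/20 differ, p = 0.200, d = 0.233.
The smallest distance is between taxon2 and taxon3.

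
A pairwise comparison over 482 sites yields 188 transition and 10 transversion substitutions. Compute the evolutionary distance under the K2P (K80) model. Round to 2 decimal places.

P = 188/482 ≈ 0.390041 and Q = 10/482 ≈ 0.020747.
Under the Kimura two-parameter model, d = −½ ln(1 − 2P − Q) − ¼ ln(1 − 2Q).
1 − 2P − Q = 0.199171, giving −½ ln(0.199171) = 0.806796.
1 − 2Q = 0.958506, giving −¼ ln(0.958506) = 0.010595.
d = 0.806796 + 0.010595 = 0.817391.

0.82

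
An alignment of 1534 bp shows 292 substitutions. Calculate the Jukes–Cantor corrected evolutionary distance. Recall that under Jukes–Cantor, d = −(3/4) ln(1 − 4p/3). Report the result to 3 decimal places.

0.220

p = 292/1534 ≈ 0.190352.
d = −(3/4) ln(1 − 4p/3) = −0.75 ln(1 − 0.253803) = −0.75 ln(0.746197)
  = −0.75 × (-0.292766) = 0.219575 substitutions/site.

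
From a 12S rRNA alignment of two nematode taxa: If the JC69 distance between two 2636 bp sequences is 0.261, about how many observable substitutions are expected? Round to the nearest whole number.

581

Invert JC69: p = (3/4)(1 − e^(−4d/3)) = 0.75 × (1 − e^(-0.348)) = 0.75 × (1 − 0.706099) = 0.220426.
Expected differing sites = pL ≈ 0.220426 × 2636 = 581.042936 ≈ 581.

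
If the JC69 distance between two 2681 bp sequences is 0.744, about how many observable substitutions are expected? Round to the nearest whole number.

1265

Invert JC69: p = (3/4)(1 − e^(−4d/3)) = 0.75 × (1 − e^(-0.992)) = 0.75 × (1 − 0.370834) = 0.471875.
Expected differing sites = pL ≈ 0.471875 × 2681 = 1265.096875 ≈ 1265.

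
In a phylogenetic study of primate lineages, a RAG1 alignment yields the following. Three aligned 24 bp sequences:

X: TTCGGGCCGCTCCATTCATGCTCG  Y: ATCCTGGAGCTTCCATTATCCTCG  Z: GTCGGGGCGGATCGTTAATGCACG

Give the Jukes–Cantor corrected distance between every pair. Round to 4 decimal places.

d(X,Y) = 0.6082, d(X,Z) = 0.4408, d(Y,Z) = 0.7083

X–Y: 10/24 sites differ → p ≈ 0.416667, d = −0.75 ln(1 − 0.555556) = 0.608198 ≈ 0.6082.
X–Z: 8/24 sites differ → p ≈ 0.333333, d = −0.75 ln(1 − 0.444444) = 0.440839 ≈ 0.4408.
Y–Z: 11/24 sites differ → p ≈ 0.458333, d = −0.75 ln(1 − 0.611111) = 0.708346 ≈ 0.7083.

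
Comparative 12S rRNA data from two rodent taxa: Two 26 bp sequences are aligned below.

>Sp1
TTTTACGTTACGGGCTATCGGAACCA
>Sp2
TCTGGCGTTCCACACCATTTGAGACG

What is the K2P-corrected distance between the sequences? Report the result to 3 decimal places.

Of 26 sites, 8 differences are transitions and 5 are transversions, so P = 8/26 ≈ 0.307692 and Q = 5/26 ≈ 0.192308.
Under the Kimura two-parameter model, d = −½ ln(1 − 2P − Q) − ¼ ln(1 − 2Q).
1 − 2P − Q = 0.192308, giving −½ ln(0.192308) = 0.824329.
1 − 2Q = 0.615384, giving −¼ ln(0.615384) = 0.121377.
d = 0.824329 + 0.121377 = 0.945706.

0.946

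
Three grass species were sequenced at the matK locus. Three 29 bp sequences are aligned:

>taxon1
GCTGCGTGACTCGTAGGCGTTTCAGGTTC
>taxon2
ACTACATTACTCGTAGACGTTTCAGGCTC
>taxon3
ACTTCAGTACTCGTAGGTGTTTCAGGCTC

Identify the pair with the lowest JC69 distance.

taxon1–taxon2: 6/29 differ, p = 0.207, d = 0.242.
taxon1–taxon3: 7/29 differ, p = 0.241, d = 0.291.
taxon2–taxon3: 4/29 differ, p = 0.138, d = 0.152.
The smallest distance is between taxon2 and taxon3.

taxon2 and taxon3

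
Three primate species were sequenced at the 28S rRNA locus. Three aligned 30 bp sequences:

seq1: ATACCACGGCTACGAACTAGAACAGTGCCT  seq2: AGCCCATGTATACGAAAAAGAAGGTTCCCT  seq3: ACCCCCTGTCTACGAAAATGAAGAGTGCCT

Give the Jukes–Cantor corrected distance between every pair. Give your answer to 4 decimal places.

d(seq1,seq2) = 0.5034, d(seq1,seq3) = 0.3831, d(seq2,seq3) = 0.2795

seq1–seq2: 11/30 sites differ → p ≈ 0.366667, d = −0.75 ln(1 − 0.488889) = 0.503376 ≈ 0.5034.
seq1–seq3: 9/30 sites differ → p = 0.3, d = −0.75 ln(1 − 0.4) = 0.383119 ≈ 0.3831.
seq2–seq3: 7/30 sites differ → p ≈ 0.233333, d = −0.75 ln(1 − 0.311111) = 0.279506 ≈ 0.2795.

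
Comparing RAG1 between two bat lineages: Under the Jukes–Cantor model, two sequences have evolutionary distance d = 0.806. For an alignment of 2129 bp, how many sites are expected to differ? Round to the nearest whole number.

Invert JC69: p = (3/4)(1 − e^(−4d/3)) = 0.75 × (1 − e^(-1.074667)) = 0.75 × (1 − 0.341411) = 0.493942.
Expected differing sites = pL ≈ 0.493942 × 2129 = 1051.602518 ≈ 1052.

1052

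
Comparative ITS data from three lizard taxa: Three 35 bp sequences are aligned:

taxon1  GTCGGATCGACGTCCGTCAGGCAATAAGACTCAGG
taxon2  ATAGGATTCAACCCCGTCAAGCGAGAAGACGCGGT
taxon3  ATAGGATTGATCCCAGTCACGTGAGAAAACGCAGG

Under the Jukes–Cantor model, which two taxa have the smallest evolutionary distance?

taxon1–taxon2: 13/35 differ, p = 0.371, d = 0.513.
taxon1–taxon3: 13/35 differ, p = 0.371, d = 0.513.
taxon2–taxon3: 8/35 differ, p = 0.229, d = 0.273.
The smallest distance is between taxon2 and taxon3.

taxon2 and taxon3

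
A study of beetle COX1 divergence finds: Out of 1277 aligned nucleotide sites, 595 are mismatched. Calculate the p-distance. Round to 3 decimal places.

0.466

p = 595/1277 = 0.465935… ≈ 0.466 (to 3 d.p.).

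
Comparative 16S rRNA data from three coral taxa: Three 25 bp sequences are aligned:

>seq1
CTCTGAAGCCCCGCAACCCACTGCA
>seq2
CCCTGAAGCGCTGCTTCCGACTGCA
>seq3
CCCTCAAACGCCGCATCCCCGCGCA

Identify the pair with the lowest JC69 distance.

seq1 and seq2

seq1–seq2: 6/25 differ, p = 0.240, d = 0.289.
seq1–seq3: 8/25 differ, p = 0.320, d = 0.417.
seq2–seq3: 8/25 differ, p = 0.320, d = 0.417.
The smallest distance is between seq1 and seq2.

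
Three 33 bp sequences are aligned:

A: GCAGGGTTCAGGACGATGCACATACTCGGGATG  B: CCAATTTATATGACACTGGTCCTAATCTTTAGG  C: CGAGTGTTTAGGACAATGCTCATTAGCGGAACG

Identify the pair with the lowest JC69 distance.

A and C

A–B: 17/33 differ, p = 0.515, d = 0.871.
A–C: 11/33 differ, p = 0.333, d = 0.441.
B–C: 14/33 differ, p = 0.424, d = 0.625.
The smallest distance is between A and C.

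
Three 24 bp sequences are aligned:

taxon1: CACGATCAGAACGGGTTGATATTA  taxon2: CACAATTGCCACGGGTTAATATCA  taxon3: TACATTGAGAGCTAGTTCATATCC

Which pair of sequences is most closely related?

taxon1–taxon2: 7/24 differ, p = 0.292, d = 0.369.
taxon1–taxon3: 10/24 differ, p = 0.417, d = 0.608.
taxon2–taxon3: 11/24 differ, p = 0.458, d = 0.708.
The smallest distance is between taxon1 and taxon2.

taxon1 and taxon2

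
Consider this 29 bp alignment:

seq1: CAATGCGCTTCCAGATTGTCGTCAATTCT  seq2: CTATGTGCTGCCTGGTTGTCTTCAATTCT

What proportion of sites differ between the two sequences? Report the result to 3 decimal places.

0.207

The sequences differ at 6 of 29 positions (sites 2, 6, 10, 13, 15, 21).
p = 6/29 = 0.206896… ≈ 0.207 (to 3 d.p.).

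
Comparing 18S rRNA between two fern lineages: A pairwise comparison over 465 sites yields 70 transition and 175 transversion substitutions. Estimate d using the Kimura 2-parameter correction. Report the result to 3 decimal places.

P = 70/465 ≈ 0.150538 and Q = 175/465 ≈ 0.376344.
Under the Kimura two-parameter model, d = −½ ln(1 − 2P − Q) − ¼ ln(1 − 2Q).
1 − 2P − Q = 0.32258, giving −½ ln(0.32258) = 0.565702.
1 − 2Q = 0.247312, giving −¼ ln(0.247312) = 0.349276.
d = 0.565702 + 0.349276 = 0.914978.

0.915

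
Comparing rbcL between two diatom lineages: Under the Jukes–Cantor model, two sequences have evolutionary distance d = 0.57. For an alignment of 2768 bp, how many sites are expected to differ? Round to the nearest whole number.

Invert JC69: p = (3/4)(1 − e^(−4d/3)) = 0.75 × (1 − e^(-0.76)) = 0.75 × (1 − 0.467666) = 0.399251.
Expected differing sites = pL ≈ 0.399251 × 2768 = 1105.126768 ≈ 1105.

1105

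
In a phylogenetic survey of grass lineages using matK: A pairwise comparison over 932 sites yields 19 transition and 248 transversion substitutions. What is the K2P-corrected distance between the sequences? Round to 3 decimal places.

P = 19/932 ≈ 0.020386 and Q = 248/932 ≈ 0.266094.
Under the Kimura two-parameter model, d = −½ ln(1 − 2P − Q) − ¼ ln(1 − 2Q).
1 − 2P − Q = 0.693134, giving −½ ln(0.693134) = 0.183266.
1 − 2Q = 0.467812, giving −¼ ln(0.467812) = 0.189922.
d = 0.183266 + 0.189922 = 0.373188.

0.373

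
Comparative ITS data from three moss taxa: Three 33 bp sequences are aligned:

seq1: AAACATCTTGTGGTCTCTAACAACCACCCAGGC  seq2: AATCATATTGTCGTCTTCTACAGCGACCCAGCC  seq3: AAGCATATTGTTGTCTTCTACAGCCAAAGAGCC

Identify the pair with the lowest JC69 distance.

seq2 and seq3

seq1–seq2: 9/33 differ, p = 0.273, d = 0.339.
seq1–seq3: 11/33 differ, p = 0.333, d = 0.441.
seq2–seq3: 6/33 differ, p = 0.182, d = 0.208.
The smallest distance is between seq2 and seq3.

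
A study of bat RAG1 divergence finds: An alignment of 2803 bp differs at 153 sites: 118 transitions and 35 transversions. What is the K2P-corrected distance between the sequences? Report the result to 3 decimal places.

0.057

P = 118/2803 ≈ 0.042098 and Q = 35/2803 ≈ 0.012487.
Under the Kimura two-parameter model, d = −½ ln(1 − 2P − Q) − ¼ ln(1 − 2Q).
1 − 2P − Q = 0.903317, giving −½ ln(0.903317) = 0.050841.
1 − 2Q = 0.975026, giving −¼ ln(0.975026) = 0.006323.
d = 0.050841 + 0.006323 = 0.057164.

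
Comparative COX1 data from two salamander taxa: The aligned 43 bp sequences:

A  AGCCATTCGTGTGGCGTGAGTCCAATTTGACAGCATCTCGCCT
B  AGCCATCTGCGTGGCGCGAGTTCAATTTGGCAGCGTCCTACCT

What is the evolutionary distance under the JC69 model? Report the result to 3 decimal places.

The sequences differ at 10 of 43 sites (7, 8, 10, 17, 22, 30, 35, 38, 39, 40), so p = 10/43 ≈ 0.232558.
d = −(3/4) ln(1 − 4p/3) = −0.75 ln(1 − 0.310077) = −0.75 ln(0.689923)
  = −0.75 × (-0.371175) = 0.278381 substitutions/site.

0.278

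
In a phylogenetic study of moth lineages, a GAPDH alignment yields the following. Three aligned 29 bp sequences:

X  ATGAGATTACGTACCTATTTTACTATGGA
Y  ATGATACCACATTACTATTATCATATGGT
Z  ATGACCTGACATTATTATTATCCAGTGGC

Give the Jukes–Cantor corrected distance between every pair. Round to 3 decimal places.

X–Y: 10/29 sites differ → p ≈ 0.344828, d = −0.75 ln(1 − 0.459771) = 0.461822 ≈ 0.462.
X–Z: 12/29 sites differ → p ≈ 0.413793, d = −0.75 ln(1 − 0.551724) = 0.601760 ≈ 0.602.
Y–Z: 9/29 sites differ → p ≈ 0.310345, d = −0.75 ln(1 − 0.413793) = 0.400562 ≈ 0.401.

d(X,Y) = 0.462, d(X,Z) = 0.602, d(Y,Z) = 0.401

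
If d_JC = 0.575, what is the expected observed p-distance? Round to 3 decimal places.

0.402

p = (3/4)(1 − e^(−4d/3)) = 0.75 × (1 − e^(-0.766667)) = 0.75 × (1 − 0.464559) = 0.401581.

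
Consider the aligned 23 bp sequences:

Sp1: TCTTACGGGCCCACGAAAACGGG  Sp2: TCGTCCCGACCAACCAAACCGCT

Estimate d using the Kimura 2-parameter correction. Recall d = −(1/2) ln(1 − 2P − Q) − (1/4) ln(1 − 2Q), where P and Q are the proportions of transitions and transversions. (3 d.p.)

Of 23 sites, 1 differences are transitions and 8 are transversions, so P = 1/23 ≈ 0.043478 and Q = 8/23 ≈ 0.347826.
Under the Kimura two-parameter model, d = −½ ln(1 − 2P − Q) − ¼ ln(1 − 2Q).
1 − 2P − Q = 0.565218, giving −½ ln(0.565218) = 0.285272.
1 − 2Q = 0.304348, giving −¼ ln(0.304348) = 0.297396.
d = 0.285272 + 0.297396 = 0.582668.

0.583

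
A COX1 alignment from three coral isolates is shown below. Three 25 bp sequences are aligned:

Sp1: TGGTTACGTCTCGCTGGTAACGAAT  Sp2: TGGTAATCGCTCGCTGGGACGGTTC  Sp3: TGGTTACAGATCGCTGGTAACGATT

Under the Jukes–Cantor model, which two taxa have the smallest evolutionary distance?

Sp1 and Sp3

Sp1–Sp2: 10/25 differ, p = 0.400, d = 0.572.
Sp1–Sp3: 4/25 differ, p = 0.160, d = 0.180.
Sp2–Sp3: 9/25 differ, p = 0.360, d = 0.490.
The smallest distance is between Sp1 and Sp3.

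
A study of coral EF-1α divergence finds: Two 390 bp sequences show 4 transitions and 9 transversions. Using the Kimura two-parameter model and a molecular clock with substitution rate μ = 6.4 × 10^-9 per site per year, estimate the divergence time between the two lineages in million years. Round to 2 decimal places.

P = 4/390 ≈ 0.010256 and Q = 9/390 ≈ 0.023077.
Under the Kimura two-parameter model, d = −½ ln(1 − 2P − Q) − ¼ ln(1 − 2Q).
1 − 2P − Q = 0.956411, giving −½ ln(0.956411) = 0.022284.
1 − 2Q = 0.953846, giving −¼ ln(0.953846) = 0.011813.
d = 0.022284 + 0.011813 = 0.034097.
Under a molecular clock d = 2μt, so t = d/(2μ) = 0.034097 / (2 × 6.4 × 10^-9) = 2.66 million years.

2.66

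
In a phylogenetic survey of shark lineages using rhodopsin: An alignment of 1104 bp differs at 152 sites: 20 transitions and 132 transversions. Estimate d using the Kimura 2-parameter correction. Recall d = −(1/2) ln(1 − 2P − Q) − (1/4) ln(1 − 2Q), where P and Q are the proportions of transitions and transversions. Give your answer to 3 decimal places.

0.153

P = 20/1104 ≈ 0.018116 and Q = 132/1104 ≈ 0.119565.
Under the Kimura two-parameter model, d = −½ ln(1 − 2P − Q) − ¼ ln(1 − 2Q).
1 − 2P − Q = 0.844203, giving −½ ln(0.844203) = 0.084681.
1 − 2Q = 0.76087, giving −¼ ln(0.76087) = 0.068323.
d = 0.084681 + 0.068323 = 0.153004.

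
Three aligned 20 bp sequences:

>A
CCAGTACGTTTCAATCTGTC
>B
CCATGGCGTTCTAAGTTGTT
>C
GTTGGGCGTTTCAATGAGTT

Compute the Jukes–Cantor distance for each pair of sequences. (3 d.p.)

d(A,B) = 0.572, d(A,C) = 0.572, d(B,C) = 0.687

A–B: 8/20 sites differ → p = 0.4, d = −0.75 ln(1 − 0.533333) = 0.571605 ≈ 0.572.
A–C: 8/20 sites differ → p = 0.4, d = −0.75 ln(1 − 0.533333) = 0.571605 ≈ 0.572.
B–C: 9/20 sites differ → p = 0.45, d = −0.75 ln(1 − 0.6) = 0.687218 ≈ 0.687.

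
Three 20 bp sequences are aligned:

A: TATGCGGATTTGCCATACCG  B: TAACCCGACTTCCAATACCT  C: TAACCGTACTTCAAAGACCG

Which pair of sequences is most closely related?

B and C

A–B: 7/20 differ, p = 0.350, d = 0.471.
A–C: 8/20 differ, p = 0.400, d = 0.572.
B–C: 5/20 differ, p = 0.250, d = 0.304.
The smallest distance is between B and C.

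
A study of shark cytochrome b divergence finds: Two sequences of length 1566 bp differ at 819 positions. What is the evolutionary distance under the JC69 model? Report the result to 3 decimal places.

0.896

p = 819/1566 ≈ 0.522989.
d = −(3/4) ln(1 − 4p/3) = −0.75 ln(1 − 0.697319) = −0.75 ln(0.302681)
  = −0.75 × (-1.195076) = 0.896307 substitutions/site.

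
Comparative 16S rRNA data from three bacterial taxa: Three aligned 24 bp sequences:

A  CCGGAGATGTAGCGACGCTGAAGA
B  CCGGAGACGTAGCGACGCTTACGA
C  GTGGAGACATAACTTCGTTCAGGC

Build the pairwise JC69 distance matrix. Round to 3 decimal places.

d(A,B) = 0.137, d(A,C) = 0.708, d(B,C) = 0.608

A–B: 3/24 sites differ → p = 0.125, d = −0.75 ln(1 − 0.166667) = 0.136741 ≈ 0.137.
A–C: 11/24 sites differ → p ≈ 0.458333, d = −0.75 ln(1 − 0.611111) = 0.708346 ≈ 0.708.
B–C: 10/24 sites differ → p ≈ 0.416667, d = −0.75 ln(1 − 0.555556) = 0.608198 ≈ 0.608.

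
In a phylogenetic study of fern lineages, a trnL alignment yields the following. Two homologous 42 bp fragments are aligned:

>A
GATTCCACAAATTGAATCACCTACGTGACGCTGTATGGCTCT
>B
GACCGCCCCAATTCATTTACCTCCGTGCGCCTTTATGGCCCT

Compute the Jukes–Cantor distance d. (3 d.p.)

0.441

The sequences differ at 14 of 42 sites, so p = 14/42 ≈ 0.333333.
d = −(3/4) ln(1 − 4p/3) = −0.75 ln(1 − 0.444444) = −0.75 ln(0.555556)
  = −0.75 × (-0.587786) = 0.440840 substitutions/site.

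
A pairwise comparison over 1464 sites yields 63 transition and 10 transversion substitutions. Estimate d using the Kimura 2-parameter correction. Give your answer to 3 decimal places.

0.052

P = 63/1464 ≈ 0.043033 and Q = 10/1464 ≈ 0.006831.
Under the Kimura two-parameter model, d = −½ ln(1 − 2P − Q) − ¼ ln(1 − 2Q).
1 − 2P − Q = 0.907103, giving −½ ln(0.907103) = 0.048750.
1 − 2Q = 0.986338, giving −¼ ln(0.986338) = 0.003439.
d = 0.048750 + 0.003439 = 0.052189.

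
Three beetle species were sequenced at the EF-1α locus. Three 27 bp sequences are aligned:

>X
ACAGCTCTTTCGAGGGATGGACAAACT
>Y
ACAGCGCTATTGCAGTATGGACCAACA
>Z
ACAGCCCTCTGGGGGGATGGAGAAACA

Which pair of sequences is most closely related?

X–Y: 8/27 differ, p = 0.296, d = 0.377.
X–Z: 6/27 differ, p = 0.222, d = 0.264.
Y–Z: 8/27 differ, p = 0.296, d = 0.377.
The smallest distance is between X and Z.

X and Z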